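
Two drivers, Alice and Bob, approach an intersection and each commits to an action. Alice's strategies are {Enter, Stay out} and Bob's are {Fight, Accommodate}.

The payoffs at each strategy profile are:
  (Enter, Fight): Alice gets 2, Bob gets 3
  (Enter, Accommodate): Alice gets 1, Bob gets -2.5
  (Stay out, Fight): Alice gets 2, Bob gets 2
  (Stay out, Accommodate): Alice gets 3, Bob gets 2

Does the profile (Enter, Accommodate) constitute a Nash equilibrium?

No

At (Enter, Accommodate), Alice earns 1; switching to Stay out would give 3, so Alice would deviate.
Bob earns -2.5; switching to Fight would give 3, so Bob would deviate.
Since at least one player can profitably deviate, this is not a Nash equilibrium.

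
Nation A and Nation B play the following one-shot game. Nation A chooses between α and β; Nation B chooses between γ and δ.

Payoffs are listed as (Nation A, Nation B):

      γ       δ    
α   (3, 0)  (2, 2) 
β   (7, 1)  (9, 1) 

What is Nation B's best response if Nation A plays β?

either — both γ and δ are best responses

Against β, Nation B earns 1 from γ and 1 from δ.
So either strategy is a best response.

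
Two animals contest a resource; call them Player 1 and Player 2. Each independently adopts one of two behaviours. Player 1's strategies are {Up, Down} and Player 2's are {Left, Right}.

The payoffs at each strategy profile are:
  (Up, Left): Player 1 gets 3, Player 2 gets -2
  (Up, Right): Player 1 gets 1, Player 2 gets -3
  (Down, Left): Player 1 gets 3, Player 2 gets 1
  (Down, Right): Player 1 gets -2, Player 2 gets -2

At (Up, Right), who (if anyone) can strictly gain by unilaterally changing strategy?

Player 2

Player 1 at (Up, Right) earns 1; deviating to Down yields -2 — not better.
Player 2 earns -3; deviating to Left yields -2 — a strict improvement.
Only Player 2 has a strictly profitable deviation.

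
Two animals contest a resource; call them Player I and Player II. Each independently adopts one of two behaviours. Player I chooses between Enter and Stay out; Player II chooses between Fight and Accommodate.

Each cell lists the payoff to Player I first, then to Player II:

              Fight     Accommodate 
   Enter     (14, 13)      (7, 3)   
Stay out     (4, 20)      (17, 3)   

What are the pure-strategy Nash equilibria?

(Enter, Fight)

(Enter, Fight): Player I gets 14 ≥ 4 from Stay out, and Player II gets 13 ≥ 3 from Accommodate — Nash equilibrium.
(Enter, Accommodate): Player I prefers Stay out (17 > 7); Player II prefers Fight (13 > 3) — not an equilibrium.
(Stay out, Fight): Player I prefers Enter (14 > 4) — not an equilibrium.
(Stay out, Accommodate): Player II prefers Fight (20 > 3) — not an equilibrium.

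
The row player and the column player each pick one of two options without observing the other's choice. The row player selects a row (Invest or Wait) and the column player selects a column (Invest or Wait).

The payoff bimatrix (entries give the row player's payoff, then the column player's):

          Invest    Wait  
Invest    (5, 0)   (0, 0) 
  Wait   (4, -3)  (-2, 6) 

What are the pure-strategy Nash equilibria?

(Invest, Invest) and (Invest, Wait)

(Invest, Invest): the row player gets 5 ≥ 4 from Wait, and the column player gets 0 ≥ 0 from Wait — Nash equilibrium.
(Invest, Wait): the row player gets 0 ≥ -2 from Wait, and the column player gets 0 ≥ 0 from Invest — Nash equilibrium.
(Wait, Invest): the row player prefers Invest (5 > 4); the column player prefers Wait (6 > -3) — not an equilibrium.
(Wait, Wait): the row player prefers Invest (0 > -2) — not an equilibrium.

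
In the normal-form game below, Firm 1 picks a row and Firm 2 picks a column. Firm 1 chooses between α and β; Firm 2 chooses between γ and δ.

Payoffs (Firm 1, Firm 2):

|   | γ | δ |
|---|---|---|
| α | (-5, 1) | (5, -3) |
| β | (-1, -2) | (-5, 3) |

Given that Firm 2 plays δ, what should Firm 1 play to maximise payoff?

Against δ, Firm 1 earns 5 from α and -5 from β.
So α is the best response.

α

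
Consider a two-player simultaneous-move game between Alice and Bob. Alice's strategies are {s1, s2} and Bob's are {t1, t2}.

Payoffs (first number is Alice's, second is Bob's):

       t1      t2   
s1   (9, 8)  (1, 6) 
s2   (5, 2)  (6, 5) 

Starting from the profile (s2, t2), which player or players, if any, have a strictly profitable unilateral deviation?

Neither

Alice at (s2, t2) earns 6; deviating to s1 yields 1 — not better.
Bob earns 5; deviating to t1 yields 2 — not better.
Neither player can strictly improve; the profile is a Nash equilibrium.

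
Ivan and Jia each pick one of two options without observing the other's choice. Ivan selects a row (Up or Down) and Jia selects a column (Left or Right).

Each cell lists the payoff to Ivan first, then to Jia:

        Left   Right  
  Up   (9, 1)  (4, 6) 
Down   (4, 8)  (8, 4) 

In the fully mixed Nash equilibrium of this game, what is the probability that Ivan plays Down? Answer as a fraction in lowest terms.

5/9

Let r be the probability that Ivan plays Up. In a completely mixed equilibrium, Jia must be indifferent between Left and Right.
Jia's expected payoff from Left is r + 8(1−r); from Right it is 6r + 4(1−r).
Setting these equal: −7r + 8 = 2r + 4, so r = 4/9.
Therefore Ivan plays Down with probability 1 − 4/9 = 5/9.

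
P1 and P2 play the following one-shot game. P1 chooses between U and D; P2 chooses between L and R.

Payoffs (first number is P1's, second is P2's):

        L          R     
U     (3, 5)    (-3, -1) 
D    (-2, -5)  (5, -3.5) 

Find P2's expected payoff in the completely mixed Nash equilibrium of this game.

-3

First find x, the probability P1 plays U, from P2's indifference between L and R: 5x − 5(1−x) = −x − 3.5(1−x), giving x = 1/5.
Since P2 is indifferent in equilibrium, P2's expected payoff equals the payoff from either column against (1/5, 4/5). Using L: 5(1/5) − 5(4/5) = -3.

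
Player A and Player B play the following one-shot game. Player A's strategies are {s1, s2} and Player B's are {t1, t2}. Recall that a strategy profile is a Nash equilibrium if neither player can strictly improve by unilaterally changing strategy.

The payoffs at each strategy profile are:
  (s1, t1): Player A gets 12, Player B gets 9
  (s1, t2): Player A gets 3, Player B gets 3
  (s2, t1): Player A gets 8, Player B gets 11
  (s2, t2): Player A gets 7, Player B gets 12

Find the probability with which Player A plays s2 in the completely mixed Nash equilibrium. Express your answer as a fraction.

6/7

Let p be the probability that Player A plays s1. In a completely mixed equilibrium, Player B must be indifferent between t1 and t2.
Player B's expected payoff from t1 is 9p + 11(1−p); from t2 it is 3p + 12(1−p).
Setting these equal: −2p + 11 = −9p + 12, so p = 1/7.
Therefore Player A plays s2 with probability 1 − 1/7 = 6/7.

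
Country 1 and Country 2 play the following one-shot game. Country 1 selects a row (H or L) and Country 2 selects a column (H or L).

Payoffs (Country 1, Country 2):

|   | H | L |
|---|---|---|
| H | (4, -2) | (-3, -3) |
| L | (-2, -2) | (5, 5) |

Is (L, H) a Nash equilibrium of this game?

No

At (L, H), Country 1 earns -2; switching to H would give 4, so Country 1 would deviate.
Country 2 earns -2; switching to L would give 5, so Country 2 would deviate.
Since at least one player can profitably deviate, this is not a Nash equilibrium.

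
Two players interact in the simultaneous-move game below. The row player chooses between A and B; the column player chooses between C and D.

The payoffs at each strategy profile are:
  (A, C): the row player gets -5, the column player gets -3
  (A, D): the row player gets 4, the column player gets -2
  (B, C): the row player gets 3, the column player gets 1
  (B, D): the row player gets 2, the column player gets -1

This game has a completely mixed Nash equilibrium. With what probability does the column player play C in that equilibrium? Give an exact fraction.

1/5

Let y be the probability that the column player plays C. In a completely mixed equilibrium, the row player must be indifferent between A and B.
The row player's expected payoff from A is −5y + 4(1−y); from B it is 3y + 2(1−y).
Setting these equal: −9y + 4 = y + 2, so y = 1/5.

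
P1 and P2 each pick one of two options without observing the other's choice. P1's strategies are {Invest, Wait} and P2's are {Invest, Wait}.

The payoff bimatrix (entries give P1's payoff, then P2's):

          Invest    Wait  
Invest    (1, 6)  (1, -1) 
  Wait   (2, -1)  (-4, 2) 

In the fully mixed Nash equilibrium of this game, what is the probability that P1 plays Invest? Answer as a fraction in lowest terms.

3/10

Let r be the probability that P1 plays Invest. In a completely mixed equilibrium, P2 must be indifferent between Invest and Wait.
P2's expected payoff from Invest is 6r − (1−r); from Wait it is −r + 2(1−r).
Setting these equal: 7r − 1 = −3r + 2, so r = 3/10.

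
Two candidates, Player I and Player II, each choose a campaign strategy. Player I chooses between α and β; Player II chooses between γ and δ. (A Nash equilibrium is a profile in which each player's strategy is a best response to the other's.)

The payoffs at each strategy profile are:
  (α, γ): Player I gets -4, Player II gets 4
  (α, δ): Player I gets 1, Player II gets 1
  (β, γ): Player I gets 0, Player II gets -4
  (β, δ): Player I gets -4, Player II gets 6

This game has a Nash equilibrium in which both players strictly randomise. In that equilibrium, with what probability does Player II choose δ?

4/9

Let y be the probability that Player II plays γ. In a completely mixed equilibrium, Player I must be indifferent between α and β.
Player I's expected payoff from α is −4y + (1−y); from β it is −4(1−y).
Setting these equal: −5y + 1 = 4y − 4, so y = 5/9.
Therefore Player II plays δ with probability 1 − 5/9 = 4/9.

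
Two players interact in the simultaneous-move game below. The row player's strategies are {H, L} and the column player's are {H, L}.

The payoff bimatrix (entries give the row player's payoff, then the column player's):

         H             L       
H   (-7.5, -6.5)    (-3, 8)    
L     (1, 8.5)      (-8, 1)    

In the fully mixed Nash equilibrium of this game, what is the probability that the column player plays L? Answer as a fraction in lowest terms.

17/27

Let y be the probability that the column player plays H. In a completely mixed equilibrium, the row player must be indifferent between H and L.
The row player's expected payoff from H is −7.5y − 3(1−y); from L it is y − 8(1−y).
Setting these equal: −4.5y − 3 = 9y − 8, so y = 10/27.
Therefore the column player plays L with probability 1 − 10/27 = 17/27.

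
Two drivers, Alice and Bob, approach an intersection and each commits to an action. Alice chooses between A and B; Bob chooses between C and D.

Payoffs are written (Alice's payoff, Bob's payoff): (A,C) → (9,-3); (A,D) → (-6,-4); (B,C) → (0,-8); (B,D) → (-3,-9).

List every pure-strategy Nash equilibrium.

(A, C): Alice gets 9 ≥ 0 from B, and Bob gets -3 ≥ -4 from D — Nash equilibrium.
(A, D): Alice prefers B (-3 > -6); Bob prefers C (-3 > -4) — not an equilibrium.
(B, C): Alice prefers A (9 > 0) — not an equilibrium.
(B, D): Bob prefers C (-8 > -9) — not an equilibrium.

(A, C)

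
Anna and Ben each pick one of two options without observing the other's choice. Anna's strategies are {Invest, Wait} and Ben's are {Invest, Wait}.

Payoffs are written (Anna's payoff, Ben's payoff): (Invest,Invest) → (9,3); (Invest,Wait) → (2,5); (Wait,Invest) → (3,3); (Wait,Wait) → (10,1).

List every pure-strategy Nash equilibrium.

none

(Invest, Invest): Ben prefers Wait (5 > 3) — not an equilibrium.
(Invest, Wait): Anna prefers Wait (10 > 2) — not an equilibrium.
(Wait, Invest): Anna prefers Invest (9 > 3) — not an equilibrium.
(Wait, Wait): Ben prefers Invest (3 > 1) — not an equilibrium.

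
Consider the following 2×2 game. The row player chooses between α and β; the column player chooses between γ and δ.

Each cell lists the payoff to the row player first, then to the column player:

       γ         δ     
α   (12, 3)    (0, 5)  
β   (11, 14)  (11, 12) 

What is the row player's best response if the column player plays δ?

β

Against δ, the row player earns 0 from α and 11 from β.
So β is the best response.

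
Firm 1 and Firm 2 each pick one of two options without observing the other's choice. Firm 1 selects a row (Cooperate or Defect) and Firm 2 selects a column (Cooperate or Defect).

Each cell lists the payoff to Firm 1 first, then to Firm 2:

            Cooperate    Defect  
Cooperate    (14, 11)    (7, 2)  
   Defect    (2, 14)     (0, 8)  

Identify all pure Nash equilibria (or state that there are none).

(Cooperate, Cooperate): Firm 1 gets 14 ≥ 2 from Defect, and Firm 2 gets 11 ≥ 2 from Defect — Nash equilibrium.
(Cooperate, Defect): Firm 2 prefers Cooperate (11 > 2) — not an equilibrium.
(Defect, Cooperate): Firm 1 prefers Cooperate (14 > 2) — not an equilibrium.
(Defect, Defect): Firm 1 prefers Cooperate (7 > 0); Firm 2 prefers Cooperate (14 > 8) — not an equilibrium.

(Cooperate, Cooperate)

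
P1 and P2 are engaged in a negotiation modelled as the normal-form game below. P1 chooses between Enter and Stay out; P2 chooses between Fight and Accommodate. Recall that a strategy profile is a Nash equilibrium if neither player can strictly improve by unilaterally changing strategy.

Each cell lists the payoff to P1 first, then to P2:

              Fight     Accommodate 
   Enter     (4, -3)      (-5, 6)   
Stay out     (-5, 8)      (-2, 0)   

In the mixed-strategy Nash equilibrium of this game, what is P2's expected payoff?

48/17

First find p, the probability P1 plays Enter, from P2's indifference between Fight and Accommodate: −3p + 8(1−p) = 6p, giving p = 8/17.
Since P2 is indifferent in equilibrium, P2's expected payoff equals the payoff from either column against (8/17, 9/17). Using Fight: −3(8/17) + 8(9/17) = 48/17.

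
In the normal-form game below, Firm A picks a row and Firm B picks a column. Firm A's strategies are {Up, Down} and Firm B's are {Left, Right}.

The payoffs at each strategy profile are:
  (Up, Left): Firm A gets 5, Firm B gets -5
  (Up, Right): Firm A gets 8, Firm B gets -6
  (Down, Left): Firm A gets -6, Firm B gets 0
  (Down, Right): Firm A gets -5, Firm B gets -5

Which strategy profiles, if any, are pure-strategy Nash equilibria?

(Up, Left): Firm A gets 5 ≥ -6 from Down, and Firm B gets -5 ≥ -6 from Right — Nash equilibrium.
(Up, Right): Firm B prefers Left (-5 > -6) — not an equilibrium.
(Down, Left): Firm A prefers Up (5 > -6) — not an equilibrium.
(Down, Right): Firm A prefers Up (8 > -5); Firm B prefers Left (0 > -5) — not an equilibrium.

(Up, Left)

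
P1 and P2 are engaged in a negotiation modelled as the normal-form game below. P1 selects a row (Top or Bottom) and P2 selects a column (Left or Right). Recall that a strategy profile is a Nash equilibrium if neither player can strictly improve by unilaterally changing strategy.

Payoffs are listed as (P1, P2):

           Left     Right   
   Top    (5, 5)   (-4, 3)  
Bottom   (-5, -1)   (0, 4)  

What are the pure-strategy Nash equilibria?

(Top, Left) and (Bottom, Right)

(Top, Left): P1 gets 5 ≥ -5 from Bottom, and P2 gets 5 ≥ 3 from Right — Nash equilibrium.
(Top, Right): P1 prefers Bottom (0 > -4); P2 prefers Left (5 > 3) — not an equilibrium.
(Bottom, Left): P1 prefers Top (5 > -5); P2 prefers Right (4 > -1) — not an equilibrium.
(Bottom, Right): P1 gets 0 ≥ -4 from Top, and P2 gets 4 ≥ -1 from Left — Nash equilibrium.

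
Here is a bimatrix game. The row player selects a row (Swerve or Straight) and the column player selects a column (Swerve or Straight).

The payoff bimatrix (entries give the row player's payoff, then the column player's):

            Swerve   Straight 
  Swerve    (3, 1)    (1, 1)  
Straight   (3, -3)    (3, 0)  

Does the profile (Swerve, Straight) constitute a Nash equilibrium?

At (Swerve, Straight), the row player earns 1; switching to Straight would give 3, so the row player would deviate.
The column player earns 1; switching to Swerve would give 1, so the column player has no profitable deviation.
Since at least one player can profitably deviate, this is not a Nash equilibrium.

No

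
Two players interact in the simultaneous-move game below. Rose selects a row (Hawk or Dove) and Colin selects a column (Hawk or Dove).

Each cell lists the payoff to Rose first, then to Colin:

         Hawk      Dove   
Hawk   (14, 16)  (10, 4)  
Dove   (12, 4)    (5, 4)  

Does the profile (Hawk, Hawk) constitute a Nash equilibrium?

At (Hawk, Hawk), Rose earns 14; switching to Dove would give 12, so Rose has no profitable deviation.
Colin earns 16; switching to Dove would give 4, so Colin has no profitable deviation.
Neither player can gain by a unilateral deviation, so this profile is a Nash equilibrium.

Yes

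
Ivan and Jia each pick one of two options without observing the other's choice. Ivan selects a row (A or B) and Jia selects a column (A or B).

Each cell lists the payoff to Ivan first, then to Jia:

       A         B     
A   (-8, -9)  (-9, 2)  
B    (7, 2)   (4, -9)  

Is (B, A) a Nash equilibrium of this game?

At (B, A), Ivan earns 7; switching to A would give -8, so Ivan has no profitable deviation.
Jia earns 2; switching to B would give -9, so Jia has no profitable deviation.
Neither player can gain by a unilateral deviation, so this profile is a Nash equilibrium.

Yes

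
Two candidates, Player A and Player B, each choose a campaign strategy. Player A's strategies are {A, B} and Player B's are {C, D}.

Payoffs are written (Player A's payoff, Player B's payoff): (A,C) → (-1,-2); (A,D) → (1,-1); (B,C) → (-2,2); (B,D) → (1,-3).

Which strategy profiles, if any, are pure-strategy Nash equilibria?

(A, C): Player B prefers D (-1 > -2) — not an equilibrium.
(A, D): Player A gets 1 ≥ 1 from B, and Player B gets -1 ≥ -2 from C — Nash equilibrium.
(B, C): Player A prefers A (-1 > -2) — not an equilibrium.
(B, D): Player B prefers C (2 > -3) — not an equilibrium.

(A, D)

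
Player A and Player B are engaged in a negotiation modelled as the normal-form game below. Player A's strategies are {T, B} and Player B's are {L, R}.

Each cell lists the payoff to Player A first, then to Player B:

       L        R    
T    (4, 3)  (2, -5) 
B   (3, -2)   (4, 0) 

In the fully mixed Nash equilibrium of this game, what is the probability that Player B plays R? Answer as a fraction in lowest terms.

1/3

Let q be the probability that Player B plays L. In a completely mixed equilibrium, Player A must be indifferent between T and B.
Player A's expected payoff from T is 4q + 2(1−q); from B it is 3q + 4(1−q).
Setting these equal: 2q + 2 = −q + 4, so q = 2/3.
Therefore Player B plays R with probability 1 − 2/3 = 1/3.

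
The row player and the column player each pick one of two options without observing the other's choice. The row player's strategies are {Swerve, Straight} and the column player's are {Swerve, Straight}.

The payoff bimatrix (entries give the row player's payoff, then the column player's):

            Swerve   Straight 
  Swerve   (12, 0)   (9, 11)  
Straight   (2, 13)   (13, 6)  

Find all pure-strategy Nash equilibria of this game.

none

(Swerve, Swerve): the column player prefers Straight (11 > 0) — not an equilibrium.
(Swerve, Straight): the row player prefers Straight (13 > 9) — not an equilibrium.
(Straight, Swerve): the row player prefers Swerve (12 > 2) — not an equilibrium.
(Straight, Straight): the column player prefers Swerve (13 > 6) — not an equilibrium.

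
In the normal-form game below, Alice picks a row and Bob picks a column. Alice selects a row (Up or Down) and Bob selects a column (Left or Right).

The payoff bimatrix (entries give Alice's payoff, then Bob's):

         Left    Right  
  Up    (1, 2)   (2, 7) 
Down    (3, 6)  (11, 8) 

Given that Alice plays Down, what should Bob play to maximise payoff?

Against Down, Bob earns 6 from Left and 8 from Right.
So Right is the best response.

Right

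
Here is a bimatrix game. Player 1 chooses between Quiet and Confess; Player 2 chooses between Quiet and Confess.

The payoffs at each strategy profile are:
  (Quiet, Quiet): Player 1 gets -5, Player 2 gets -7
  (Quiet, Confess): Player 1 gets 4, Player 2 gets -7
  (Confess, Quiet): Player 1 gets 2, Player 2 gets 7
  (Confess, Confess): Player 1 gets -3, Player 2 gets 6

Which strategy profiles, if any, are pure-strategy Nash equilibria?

(Quiet, Quiet): Player 1 prefers Confess (2 > -5) — not an equilibrium.
(Quiet, Confess): Player 1 gets 4 ≥ -3 from Confess, and Player 2 gets -7 ≥ -7 from Quiet — Nash equilibrium.
(Confess, Quiet): Player 1 gets 2 ≥ -5 from Quiet, and Player 2 gets 7 ≥ 6 from Confess — Nash equilibrium.
(Confess, Confess): Player 1 prefers Quiet (4 > -3); Player 2 prefers Quiet (7 > 6) — not an equilibrium.

(Quiet, Confess) and (Confess, Quiet)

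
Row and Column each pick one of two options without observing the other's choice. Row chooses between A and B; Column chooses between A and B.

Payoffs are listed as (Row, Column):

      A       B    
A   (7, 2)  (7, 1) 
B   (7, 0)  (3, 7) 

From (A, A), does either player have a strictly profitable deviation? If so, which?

Row at (A, A) earns 7; deviating to B yields 7 — not better.
Column earns 2; deviating to B yields 1 — not better.
Neither player can strictly improve; the profile is a Nash equilibrium.

Neither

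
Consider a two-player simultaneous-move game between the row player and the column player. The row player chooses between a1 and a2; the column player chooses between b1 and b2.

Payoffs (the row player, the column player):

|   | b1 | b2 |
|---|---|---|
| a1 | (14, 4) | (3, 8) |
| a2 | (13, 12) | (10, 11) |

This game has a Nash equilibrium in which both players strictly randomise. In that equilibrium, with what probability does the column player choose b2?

1/8

Let c be the probability that the column player plays b1. In a completely mixed equilibrium, the row player must be indifferent between a1 and a2.
The row player's expected payoff from a1 is 14c + 3(1−c); from a2 it is 13c + 10(1−c).
Setting these equal: 11c + 3 = 3c + 10, so c = 7/8.
Therefore the column player plays b2 with probability 1 − 7/8 = 1/8.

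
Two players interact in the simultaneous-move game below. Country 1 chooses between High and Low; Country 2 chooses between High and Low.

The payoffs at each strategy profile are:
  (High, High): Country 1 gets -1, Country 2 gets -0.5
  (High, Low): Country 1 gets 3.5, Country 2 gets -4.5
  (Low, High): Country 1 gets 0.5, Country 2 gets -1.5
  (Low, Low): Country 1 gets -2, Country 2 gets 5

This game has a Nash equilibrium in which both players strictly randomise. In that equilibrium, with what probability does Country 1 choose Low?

8/21

Let x be the probability that Country 1 plays High. In a completely mixed equilibrium, Country 2 must be indifferent between High and Low.
Country 2's expected payoff from High is −0.5x − 1.5(1−x); from Low it is −4.5x + 5(1−x).
Setting these equal: x − 1.5 = −9.5x + 5, so x = 13/21.
Therefore Country 1 plays Low with probability 1 − 13/21 = 8/21.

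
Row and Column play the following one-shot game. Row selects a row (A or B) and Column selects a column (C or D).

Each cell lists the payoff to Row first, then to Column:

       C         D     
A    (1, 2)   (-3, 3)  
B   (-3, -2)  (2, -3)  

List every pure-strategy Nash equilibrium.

(A, C): Column prefers D (3 > 2) — not an equilibrium.
(A, D): Row prefers B (2 > -3) — not an equilibrium.
(B, C): Row prefers A (1 > -3) — not an equilibrium.
(B, D): Column prefers C (-2 > -3) — not an equilibrium.

none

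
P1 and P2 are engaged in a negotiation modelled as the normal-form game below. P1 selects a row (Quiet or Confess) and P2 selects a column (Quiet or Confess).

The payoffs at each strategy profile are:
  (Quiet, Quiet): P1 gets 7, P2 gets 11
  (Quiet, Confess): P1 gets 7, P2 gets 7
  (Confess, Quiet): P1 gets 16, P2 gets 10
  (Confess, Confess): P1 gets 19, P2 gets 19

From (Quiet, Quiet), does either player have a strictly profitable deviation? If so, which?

P1 at (Quiet, Quiet) earns 7; deviating to Confess yields 16 — a strict improvement.
P2 earns 11; deviating to Confess yields 7 — not better.
Only P1 has a strictly profitable deviation.

P1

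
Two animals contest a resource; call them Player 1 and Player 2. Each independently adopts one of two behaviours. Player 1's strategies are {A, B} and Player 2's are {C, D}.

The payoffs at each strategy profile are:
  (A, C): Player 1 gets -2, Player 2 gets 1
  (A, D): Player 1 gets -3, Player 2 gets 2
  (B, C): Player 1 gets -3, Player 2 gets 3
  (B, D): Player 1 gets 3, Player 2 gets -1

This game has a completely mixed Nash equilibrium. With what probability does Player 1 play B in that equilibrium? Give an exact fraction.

1/5

Let x be the probability that Player 1 plays A. In a completely mixed equilibrium, Player 2 must be indifferent between C and D.
Player 2's expected payoff from C is x + 3(1−x); from D it is 2x − (1−x).
Setting these equal: −2x + 3 = 3x − 1, so x = 4/5.
Therefore Player 1 plays B with probability 1 − 4/5 = 1/5.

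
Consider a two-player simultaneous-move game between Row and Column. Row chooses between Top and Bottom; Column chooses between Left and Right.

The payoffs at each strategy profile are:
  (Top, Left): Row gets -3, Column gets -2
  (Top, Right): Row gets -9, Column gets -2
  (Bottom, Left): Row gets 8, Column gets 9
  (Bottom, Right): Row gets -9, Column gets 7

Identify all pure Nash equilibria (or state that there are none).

(Top, Left): Row prefers Bottom (8 > -3) — not an equilibrium.
(Top, Right): Row gets -9 ≥ -9 from Bottom, and Column gets -2 ≥ -2 from Left — Nash equilibrium.
(Bottom, Left): Row gets 8 ≥ -3 from Top, and Column gets 9 ≥ 7 from Right — Nash equilibrium.
(Bottom, Right): Column prefers Left (9 > 7) — not an equilibrium.

(Top, Right) and (Bottom, Left)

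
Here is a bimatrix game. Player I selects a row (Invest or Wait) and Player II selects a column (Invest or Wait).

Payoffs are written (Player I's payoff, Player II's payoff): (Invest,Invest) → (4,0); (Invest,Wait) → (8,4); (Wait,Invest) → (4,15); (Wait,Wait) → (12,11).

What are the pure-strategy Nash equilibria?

(Wait, Invest)

(Invest, Invest): Player II prefers Wait (4 > 0) — not an equilibrium.
(Invest, Wait): Player I prefers Wait (12 > 8) — not an equilibrium.
(Wait, Invest): Player I gets 4 ≥ 4 from Invest, and Player II gets 15 ≥ 11 from Wait — Nash equilibrium.
(Wait, Wait): Player II prefers Invest (15 > 11) — not an equilibrium.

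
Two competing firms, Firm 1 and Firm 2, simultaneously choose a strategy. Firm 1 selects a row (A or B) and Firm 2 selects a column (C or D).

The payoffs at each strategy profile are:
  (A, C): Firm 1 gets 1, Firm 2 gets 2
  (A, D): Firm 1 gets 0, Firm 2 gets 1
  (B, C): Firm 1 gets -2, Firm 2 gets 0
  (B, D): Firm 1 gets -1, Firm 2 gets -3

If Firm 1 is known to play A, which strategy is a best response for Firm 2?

C

Against A, Firm 2 earns 2 from C and 1 from D.
So C is the best response.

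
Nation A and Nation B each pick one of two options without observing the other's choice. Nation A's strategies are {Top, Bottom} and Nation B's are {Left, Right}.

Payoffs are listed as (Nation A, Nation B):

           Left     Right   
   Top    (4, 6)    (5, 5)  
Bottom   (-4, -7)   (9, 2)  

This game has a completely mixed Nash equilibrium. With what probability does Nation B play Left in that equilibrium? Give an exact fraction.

Let y be the probability that Nation B plays Left. In a completely mixed equilibrium, Nation A must be indifferent between Top and Bottom.
Nation A's expected payoff from Top is 4y + 5(1−y); from Bottom it is −4y + 9(1−y).
Setting these equal: −y + 5 = −13y + 9, so y = 1/3.

1/3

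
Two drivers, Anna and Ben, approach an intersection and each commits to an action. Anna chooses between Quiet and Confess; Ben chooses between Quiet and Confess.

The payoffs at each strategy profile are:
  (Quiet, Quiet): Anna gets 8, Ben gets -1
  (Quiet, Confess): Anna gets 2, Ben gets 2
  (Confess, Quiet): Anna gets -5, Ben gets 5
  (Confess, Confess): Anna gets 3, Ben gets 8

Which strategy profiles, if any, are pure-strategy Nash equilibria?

(Quiet, Quiet): Ben prefers Confess (2 > -1) — not an equilibrium.
(Quiet, Confess): Anna prefers Confess (3 > 2) — not an equilibrium.
(Confess, Quiet): Anna prefers Quiet (8 > -5); Ben prefers Confess (8 > 5) — not an equilibrium.
(Confess, Confess): Anna gets 3 ≥ 2 from Quiet, and Ben gets 8 ≥ 5 from Quiet — Nash equilibrium.

(Confess, Confess)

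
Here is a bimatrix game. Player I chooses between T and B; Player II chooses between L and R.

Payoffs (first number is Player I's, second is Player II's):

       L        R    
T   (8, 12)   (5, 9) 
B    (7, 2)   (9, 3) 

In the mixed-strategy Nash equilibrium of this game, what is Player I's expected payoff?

37/5

First find q, the probability Player II plays L, from Player I's indifference between T and B: 8q + 5(1−q) = 7q + 9(1−q), giving q = 4/5.
Since Player I is indifferent in equilibrium, Player I's expected payoff equals the payoff from either row against (4/5, 1/5). Using T: 8(4/5) + 5(1/5) = 37/5.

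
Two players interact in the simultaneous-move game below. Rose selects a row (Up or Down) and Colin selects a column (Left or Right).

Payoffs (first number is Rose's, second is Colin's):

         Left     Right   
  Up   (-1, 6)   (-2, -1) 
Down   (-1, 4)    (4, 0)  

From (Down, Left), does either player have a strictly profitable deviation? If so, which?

Rose at (Down, Left) earns -1; deviating to Up yields -1 — not better.
Colin earns 4; deviating to Right yields 0 — not better.
Neither player can strictly improve; the profile is a Nash equilibrium.

Neither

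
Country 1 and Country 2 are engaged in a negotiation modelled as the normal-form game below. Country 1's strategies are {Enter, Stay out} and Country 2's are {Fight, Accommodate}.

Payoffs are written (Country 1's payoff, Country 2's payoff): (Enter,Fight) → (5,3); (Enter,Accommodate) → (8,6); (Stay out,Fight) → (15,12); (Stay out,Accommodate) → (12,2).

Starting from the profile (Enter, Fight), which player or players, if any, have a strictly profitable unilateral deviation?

Country 1 at (Enter, Fight) earns 5; deviating to Stay out yields 15 — a strict improvement.
Country 2 earns 3; deviating to Accommodate yields 6 — a strict improvement.
Both Country 1 and Country 2 have strictly profitable deviations.

Both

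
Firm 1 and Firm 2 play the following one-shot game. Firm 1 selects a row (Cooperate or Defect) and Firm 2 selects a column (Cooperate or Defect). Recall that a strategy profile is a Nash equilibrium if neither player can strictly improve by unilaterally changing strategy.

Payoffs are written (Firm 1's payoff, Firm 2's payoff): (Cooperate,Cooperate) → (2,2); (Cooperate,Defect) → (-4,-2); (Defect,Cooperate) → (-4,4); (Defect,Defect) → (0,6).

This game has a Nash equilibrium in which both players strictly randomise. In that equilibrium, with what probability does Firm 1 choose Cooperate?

1/3

Let p be the probability that Firm 1 plays Cooperate. In a completely mixed equilibrium, Firm 2 must be indifferent between Cooperate and Defect.
Firm 2's expected payoff from Cooperate is 2p + 4(1−p); from Defect it is −2p + 6(1−p).
Setting these equal: −2p + 4 = −8p + 6, so p = 1/3.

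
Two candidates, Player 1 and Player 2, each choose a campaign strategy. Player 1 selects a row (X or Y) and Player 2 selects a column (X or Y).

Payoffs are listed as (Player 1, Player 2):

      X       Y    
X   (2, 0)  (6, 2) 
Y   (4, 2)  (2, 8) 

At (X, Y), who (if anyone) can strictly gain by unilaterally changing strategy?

Neither

Player 1 at (X, Y) earns 6; deviating to Y yields 2 — not better.
Player 2 earns 2; deviating to X yields 0 — not better.
Neither player can strictly improve; the profile is a Nash equilibrium.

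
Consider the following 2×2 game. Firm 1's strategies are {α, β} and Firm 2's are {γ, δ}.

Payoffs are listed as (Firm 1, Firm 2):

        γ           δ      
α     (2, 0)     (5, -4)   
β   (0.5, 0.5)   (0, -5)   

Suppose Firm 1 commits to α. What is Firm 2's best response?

Against α, Firm 2 earns 0 from γ and -4 from δ.
So γ is the best response.

γ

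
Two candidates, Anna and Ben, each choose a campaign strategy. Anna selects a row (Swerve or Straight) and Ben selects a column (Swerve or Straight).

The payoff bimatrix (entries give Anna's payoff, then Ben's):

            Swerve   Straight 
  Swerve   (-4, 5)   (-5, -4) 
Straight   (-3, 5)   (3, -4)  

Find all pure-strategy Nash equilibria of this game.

(Swerve, Swerve): Anna prefers Straight (-3 > -4) — not an equilibrium.
(Swerve, Straight): Anna prefers Straight (3 > -5); Ben prefers Swerve (5 > -4) — not an equilibrium.
(Straight, Swerve): Anna gets -3 ≥ -4 from Swerve, and Ben gets 5 ≥ -4 from Straight — Nash equilibrium.
(Straight, Straight): Ben prefers Swerve (5 > -4) — not an equilibrium.

(Straight, Swerve)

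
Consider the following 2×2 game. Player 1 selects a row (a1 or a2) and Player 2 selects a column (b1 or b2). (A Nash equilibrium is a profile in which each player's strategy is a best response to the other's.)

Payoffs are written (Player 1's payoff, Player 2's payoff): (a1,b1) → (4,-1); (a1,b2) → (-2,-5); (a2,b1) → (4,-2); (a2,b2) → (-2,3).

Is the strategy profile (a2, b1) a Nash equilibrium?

At (a2, b1), Player 1 earns 4; switching to a1 would give 4, so Player 1 has no profitable deviation.
Player 2 earns -2; switching to b2 would give 3, so Player 2 would deviate.
Since at least one player can profitably deviate, this is not a Nash equilibrium.

No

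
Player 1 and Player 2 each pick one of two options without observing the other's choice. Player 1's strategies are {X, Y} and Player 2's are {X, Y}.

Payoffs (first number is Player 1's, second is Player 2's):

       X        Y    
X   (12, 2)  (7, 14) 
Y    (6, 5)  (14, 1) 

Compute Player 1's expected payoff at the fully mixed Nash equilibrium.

126/13

First find y, the probability Player 2 plays X, from Player 1's indifference between X and Y: 12y + 7(1−y) = 6y + 14(1−y), giving y = 7/13.
Since Player 1 is indifferent in equilibrium, Player 1's expected payoff equals the payoff from either row against (7/13, 6/13). Using X: 12(7/13) + 7(6/13) = 126/13.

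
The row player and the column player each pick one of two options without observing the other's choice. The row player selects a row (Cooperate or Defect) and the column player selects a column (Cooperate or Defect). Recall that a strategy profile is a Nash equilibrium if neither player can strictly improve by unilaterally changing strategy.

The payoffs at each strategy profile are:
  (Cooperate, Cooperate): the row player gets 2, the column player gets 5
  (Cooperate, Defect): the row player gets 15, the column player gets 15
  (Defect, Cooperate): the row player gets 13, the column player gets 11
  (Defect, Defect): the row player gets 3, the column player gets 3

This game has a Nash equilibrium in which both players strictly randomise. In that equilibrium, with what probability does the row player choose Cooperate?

4/9

Let r be the probability that the row player plays Cooperate. In a completely mixed equilibrium, the column player must be indifferent between Cooperate and Defect.
The column player's expected payoff from Cooperate is 5r + 11(1−r); from Defect it is 15r + 3(1−r).
Setting these equal: −6r + 11 = 12r + 3, so r = 4/9.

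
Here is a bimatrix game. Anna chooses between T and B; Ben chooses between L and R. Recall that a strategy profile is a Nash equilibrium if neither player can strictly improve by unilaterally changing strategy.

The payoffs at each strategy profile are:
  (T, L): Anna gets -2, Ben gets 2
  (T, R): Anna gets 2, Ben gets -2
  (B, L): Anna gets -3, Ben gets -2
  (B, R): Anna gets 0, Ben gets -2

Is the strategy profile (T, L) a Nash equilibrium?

Yes

At (T, L), Anna earns -2; switching to B would give -3, so Anna has no profitable deviation.
Ben earns 2; switching to R would give -2, so Ben has no profitable deviation.
Neither player can gain by a unilateral deviation, so this profile is a Nash equilibrium.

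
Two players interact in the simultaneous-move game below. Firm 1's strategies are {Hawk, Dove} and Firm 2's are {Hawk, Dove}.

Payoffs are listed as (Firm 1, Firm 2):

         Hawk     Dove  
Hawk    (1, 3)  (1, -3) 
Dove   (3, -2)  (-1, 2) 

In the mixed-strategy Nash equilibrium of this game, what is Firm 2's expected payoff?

0

First find x, the probability Firm 1 plays Hawk, from Firm 2's indifference between Hawk and Dove: 3x − 2(1−x) = −3x + 2(1−x), giving x = 2/5.
Since Firm 2 is indifferent in equilibrium, Firm 2's expected payoff equals the payoff from either column against (2/5, 3/5). Using Hawk: 3(2/5) − 2(3/5) = 0.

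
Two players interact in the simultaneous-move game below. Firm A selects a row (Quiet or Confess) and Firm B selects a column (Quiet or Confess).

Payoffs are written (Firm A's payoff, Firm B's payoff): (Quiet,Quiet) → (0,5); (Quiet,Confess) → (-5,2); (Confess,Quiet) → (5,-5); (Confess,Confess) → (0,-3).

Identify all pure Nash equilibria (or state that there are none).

(Confess, Confess)

(Quiet, Quiet): Firm A prefers Confess (5 > 0) — not an equilibrium.
(Quiet, Confess): Firm A prefers Confess (0 > -5); Firm B prefers Quiet (5 > 2) — not an equilibrium.
(Confess, Quiet): Firm B prefers Confess (-3 > -5) — not an equilibrium.
(Confess, Confess): Firm A gets 0 ≥ -5 from Quiet, and Firm B gets -3 ≥ -5 from Quiet — Nash equilibrium.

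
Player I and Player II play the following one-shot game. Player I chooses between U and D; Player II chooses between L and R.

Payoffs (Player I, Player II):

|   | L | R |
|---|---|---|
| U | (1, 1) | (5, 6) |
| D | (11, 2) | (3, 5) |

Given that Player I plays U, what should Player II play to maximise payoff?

Against U, Player II earns 1 from L and 6 from R.
So R is the best response.

R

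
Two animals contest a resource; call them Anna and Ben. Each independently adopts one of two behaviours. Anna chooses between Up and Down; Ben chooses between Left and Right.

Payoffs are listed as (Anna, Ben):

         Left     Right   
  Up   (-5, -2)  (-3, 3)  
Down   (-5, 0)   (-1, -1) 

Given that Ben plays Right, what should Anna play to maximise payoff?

Against Right, Anna earns -3 from Up and -1 from Down.
So Down is the best response.

Down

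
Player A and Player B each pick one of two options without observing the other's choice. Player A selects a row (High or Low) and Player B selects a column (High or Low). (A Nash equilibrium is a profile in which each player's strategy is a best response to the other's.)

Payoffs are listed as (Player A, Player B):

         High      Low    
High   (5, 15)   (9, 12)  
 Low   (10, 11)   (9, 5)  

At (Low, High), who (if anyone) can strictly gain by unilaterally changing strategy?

Player A at (Low, High) earns 10; deviating to High yields 5 — not better.
Player B earns 11; deviating to Low yields 5 — not better.
Neither player can strictly improve; the profile is a Nash equilibrium.

Neither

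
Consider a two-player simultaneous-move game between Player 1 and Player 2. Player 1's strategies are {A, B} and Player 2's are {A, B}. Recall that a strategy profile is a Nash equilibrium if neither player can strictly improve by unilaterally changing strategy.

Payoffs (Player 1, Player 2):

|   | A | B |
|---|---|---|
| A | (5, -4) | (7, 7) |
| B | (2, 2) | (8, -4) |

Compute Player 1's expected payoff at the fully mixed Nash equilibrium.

First find y, the probability Player 2 plays A, from Player 1's indifference between A and B: 5y + 7(1−y) = 2y + 8(1−y), giving y = 1/4.
Since Player 1 is indifferent in equilibrium, Player 1's expected payoff equals the payoff from either row against (1/4, 3/4). Using A: 5(1/4) + 7(3/4) = 13/2.

13/2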